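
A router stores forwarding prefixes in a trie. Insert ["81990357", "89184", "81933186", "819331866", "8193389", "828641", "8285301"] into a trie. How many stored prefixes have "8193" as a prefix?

3

Traverse to the node for "8193", then collect every word in that subtree.
Words under "8193": 81933186, 819331866, 8193389
Count: 3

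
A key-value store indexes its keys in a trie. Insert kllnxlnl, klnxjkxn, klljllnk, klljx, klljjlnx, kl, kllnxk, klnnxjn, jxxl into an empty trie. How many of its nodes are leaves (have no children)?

8

A leaf is a node with no children — equivalently, the end of a word that is not a proper prefix of any other stored word.
Those words: "jxxl", "klljjlnx", "klljllnk", "klljx", "kllnxk", "kllnxlnl", "klnnxjn", "klnxjkxn"
Leaf count: 8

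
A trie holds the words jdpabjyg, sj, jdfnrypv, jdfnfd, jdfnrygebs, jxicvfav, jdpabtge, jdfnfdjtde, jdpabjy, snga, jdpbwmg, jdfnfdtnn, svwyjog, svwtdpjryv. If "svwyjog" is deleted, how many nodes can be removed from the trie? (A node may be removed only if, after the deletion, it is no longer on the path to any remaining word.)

Walk "svwyjog" from the leaf back toward the root, removing each node that no remaining word uses.
The suffix "yjog" (4 nodes) is used only by "svwyjog"; the node for "svw" still has the child "t", so pruning stops there.
Nodes removed: 4

4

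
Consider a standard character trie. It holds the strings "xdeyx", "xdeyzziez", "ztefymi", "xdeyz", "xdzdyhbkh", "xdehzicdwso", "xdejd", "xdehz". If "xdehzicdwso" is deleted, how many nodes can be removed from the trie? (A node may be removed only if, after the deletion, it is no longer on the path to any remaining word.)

6

After clearing the end-marker at "xdehzicdwso", prune upward until reaching a node still needed by another word.
The suffix "icdwso" (6 nodes) is used only by "xdehzicdwso"; "xdehz" is itself a stored word, so pruning stops there.
Nodes removed: 6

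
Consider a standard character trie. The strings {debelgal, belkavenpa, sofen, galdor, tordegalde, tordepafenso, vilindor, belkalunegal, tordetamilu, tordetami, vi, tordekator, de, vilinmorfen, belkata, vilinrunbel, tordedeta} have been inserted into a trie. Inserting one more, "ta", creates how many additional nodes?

1

"t" is already a path in the trie; the remaining "a" must be added.
Each of the 1 remaining characters creates one node.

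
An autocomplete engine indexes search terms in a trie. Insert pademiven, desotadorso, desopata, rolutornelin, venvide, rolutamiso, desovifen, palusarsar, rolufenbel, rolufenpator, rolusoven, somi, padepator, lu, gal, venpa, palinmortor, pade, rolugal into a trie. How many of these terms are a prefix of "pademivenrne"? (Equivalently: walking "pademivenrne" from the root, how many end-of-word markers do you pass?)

Check each prefix of "pademivenrne" against the stored set — each match is an end-marker on the path.
Prefixes of the query that are stored words: "pade", "pademiven"
Count: 2

2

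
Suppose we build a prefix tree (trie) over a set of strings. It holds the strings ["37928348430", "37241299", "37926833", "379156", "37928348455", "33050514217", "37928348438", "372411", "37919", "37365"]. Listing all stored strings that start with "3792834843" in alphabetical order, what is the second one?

37928348438

DFS of the "3792834843" subtree visits, in order: "37928348430", "37928348438"
The 2nd is 37928348438.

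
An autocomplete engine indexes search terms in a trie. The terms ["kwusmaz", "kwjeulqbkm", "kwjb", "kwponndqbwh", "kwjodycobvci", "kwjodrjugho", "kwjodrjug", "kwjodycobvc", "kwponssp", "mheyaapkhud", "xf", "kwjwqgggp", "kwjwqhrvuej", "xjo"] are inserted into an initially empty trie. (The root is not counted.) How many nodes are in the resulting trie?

For each word, the new-node count is its length minus the longest prefix already in the trie:
  "kwusmaz" → 7 new (k, w, u, s, m, a, z)
  "kwjeulqbkm" → prefix "kw" already present; 8 new (j, e, u, l, q, b, k, m)
  "kwjb" → prefix "kwj" already present; 1 new (b)
  "kwponndqbwh" → prefix "kw" already present; 9 new (p, o, n, n, d, q, b, w, h)
  "kwjodycobvci" → prefix "kwj" already present; 9 new (o, d, y, c, o, b, v, c, i)
  "kwjodrjugho" → prefix "kwjod" already present; 6 new (r, j, u, g, h, o)
  "kwjodrjug" → prefix "kwjodrjug" already present; 0 new (none)
  "kwjodycobvc" → prefix "kwjodycobvc" already present; 0 new (none)
  "kwponssp" → prefix "kwpon" already present; 3 new (s, s, p)
  "mheyaapkhud" → 11 new (m, h, e, y, a, a, p, k, h, u, d)
  "xf" → 2 new (x, f)
  "kwjwqgggp" → prefix "kwj" already present; 6 new (w, q, g, g, g, p)
  "kwjwqhrvuej" → prefix "kwjwq" already present; 6 new (h, r, v, u, e, j)
  "xjo" → prefix "x" already present; 2 new (j, o)
Total nodes = 7 + 8 + 1 + 9 + 9 + 6 + 0 + 0 + 3 + 11 + 2 + 6 + 6 + 2 = 70

70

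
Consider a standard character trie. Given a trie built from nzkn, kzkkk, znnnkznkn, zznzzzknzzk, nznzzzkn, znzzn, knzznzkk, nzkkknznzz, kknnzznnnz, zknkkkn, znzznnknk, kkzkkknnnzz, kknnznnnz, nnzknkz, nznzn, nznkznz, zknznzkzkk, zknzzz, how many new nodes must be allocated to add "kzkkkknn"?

3

The longest prefix of "kzkkkknn" already in the trie is "kzkkk" (length 5).
New nodes needed: |"kzkkkknn"| − 5 = 8 − 5 = 3.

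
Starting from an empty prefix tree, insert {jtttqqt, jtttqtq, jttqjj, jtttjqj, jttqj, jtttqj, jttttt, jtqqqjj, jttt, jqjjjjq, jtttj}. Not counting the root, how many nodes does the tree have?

29

Insert word by word; a character creates a node only if that edge doesn't already exist:
  "jtttqqt" → 7 new (j, t, t, t, q, q, t)
  "jtttqtq" → prefix "jtttq" already present; 2 new (t, q)
  "jttqjj" → prefix "jtt" already present; 3 new (q, j, j)
  "jtttjqj" → prefix "jttt" already present; 3 new (j, q, j)
  "jttqj" → prefix "jttqj" already present; 0 new (none)
  "jtttqj" → prefix "jtttq" already present; 1 new (j)
  "jttttt" → prefix "jttt" already present; 2 new (t, t)
  "jtqqqjj" → prefix "jt" already present; 5 new (q, q, q, j, j)
  "jttt" → prefix "jttt" already present; 0 new (none)
  "jqjjjjq" → prefix "j" already present; 6 new (q, j, j, j, j, q)
  "jtttj" → prefix "jtttj" already present; 0 new (none)
Total nodes = 7 + 2 + 3 + 3 + 0 + 1 + 2 + 5 + 0 + 6 + 0 = 29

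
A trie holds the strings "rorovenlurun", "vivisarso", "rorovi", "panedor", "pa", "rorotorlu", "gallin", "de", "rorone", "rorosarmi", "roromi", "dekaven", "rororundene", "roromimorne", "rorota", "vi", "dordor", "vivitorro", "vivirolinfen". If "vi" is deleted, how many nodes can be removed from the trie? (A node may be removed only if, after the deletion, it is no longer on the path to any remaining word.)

0

A node on "vi"'s path can go only if nothing else ends at it or branches off below it.
Every node on "vi" is still needed (e.g. by "vivisarso"), so nothing is freed.
Nodes removed: 0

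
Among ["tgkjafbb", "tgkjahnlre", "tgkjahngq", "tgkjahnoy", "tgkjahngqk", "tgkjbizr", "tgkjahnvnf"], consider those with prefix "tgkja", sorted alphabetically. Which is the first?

Filter for "tgkja…" and sort: "tgkjafbb", "tgkjahngq", "tgkjahngqk", "tgkjahnlre", "tgkjahnoy", "tgkjahnvnf"
Position 1: tgkjafbb

tgkjafbb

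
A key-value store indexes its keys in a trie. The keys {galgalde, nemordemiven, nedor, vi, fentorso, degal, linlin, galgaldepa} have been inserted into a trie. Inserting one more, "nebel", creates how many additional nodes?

3

The longest prefix of "nebel" already in the trie is "ne" (length 2).
So 5 − 2 = 3 new nodes.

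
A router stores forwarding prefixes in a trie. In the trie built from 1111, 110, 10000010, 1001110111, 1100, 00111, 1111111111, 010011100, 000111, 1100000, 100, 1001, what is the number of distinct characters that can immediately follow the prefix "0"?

2

The children of the "0" node are the distinct next characters among strings starting with "0".
Characters that immediately follow "0" among the stored strings: {0, 1}.
That node has 2 child edges.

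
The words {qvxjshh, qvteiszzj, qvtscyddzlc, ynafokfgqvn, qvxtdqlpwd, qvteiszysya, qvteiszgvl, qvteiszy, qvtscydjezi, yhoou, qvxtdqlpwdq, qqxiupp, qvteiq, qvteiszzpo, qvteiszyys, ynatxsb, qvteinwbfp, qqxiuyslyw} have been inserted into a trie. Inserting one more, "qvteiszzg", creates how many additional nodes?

The longest prefix of "qvteiszzg" already in the trie is "qvteiszz" (length 8).
Each of the 1 remaining characters creates one node.

1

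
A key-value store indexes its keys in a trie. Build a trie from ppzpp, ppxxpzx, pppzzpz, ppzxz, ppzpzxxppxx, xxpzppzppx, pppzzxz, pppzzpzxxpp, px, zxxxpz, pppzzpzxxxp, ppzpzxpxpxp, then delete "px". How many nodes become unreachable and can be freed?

1

A node on "px"'s path can go only if nothing else ends at it or branches off below it.
The suffix "x" (1 node) is used only by "px"; the node for "p" still has the child "p", so pruning stops there.
Nodes removed: 1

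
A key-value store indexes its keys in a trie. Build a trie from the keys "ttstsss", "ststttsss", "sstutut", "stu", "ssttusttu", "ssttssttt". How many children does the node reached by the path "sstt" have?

2

The children of the "sstt" node are the distinct next characters among strings starting with "sstt".
Characters that immediately follow "sstt" among the stored strings: {s, u}.
That node has 2 child edges.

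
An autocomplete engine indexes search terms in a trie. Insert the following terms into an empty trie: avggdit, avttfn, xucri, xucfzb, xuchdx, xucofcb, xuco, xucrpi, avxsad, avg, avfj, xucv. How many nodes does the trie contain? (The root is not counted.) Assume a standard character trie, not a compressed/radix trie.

35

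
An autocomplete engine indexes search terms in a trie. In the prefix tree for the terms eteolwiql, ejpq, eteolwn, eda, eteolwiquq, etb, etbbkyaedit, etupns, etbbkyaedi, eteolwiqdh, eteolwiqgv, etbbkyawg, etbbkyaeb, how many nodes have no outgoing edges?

11

A leaf is a node with no children — equivalently, the end of a word that is not a proper prefix of any other stored word.
Those words: "eda", "ejpq", "etbbkyaeb", "etbbkyaedit", "etbbkyawg", "eteolwiqdh", "eteolwiqgv", "eteolwiql", "eteolwiquq", "eteolwn", "etupns"
Leaf count: 11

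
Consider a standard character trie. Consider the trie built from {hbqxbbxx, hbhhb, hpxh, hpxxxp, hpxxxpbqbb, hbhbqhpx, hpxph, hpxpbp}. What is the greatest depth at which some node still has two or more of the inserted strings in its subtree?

The deepest shared node is where two words last agree before diverging.
"hpxxxp" and "hpxxxpbqbb" agree on "hpxxxp" (6 characters) before diverging; nothing deeper is shared.
Longest shared-prefix length: 6

6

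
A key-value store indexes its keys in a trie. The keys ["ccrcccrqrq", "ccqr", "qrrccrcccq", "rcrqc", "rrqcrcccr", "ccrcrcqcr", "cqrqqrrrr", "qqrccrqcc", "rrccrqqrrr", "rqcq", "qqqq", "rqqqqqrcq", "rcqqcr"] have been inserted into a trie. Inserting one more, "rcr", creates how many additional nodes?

0

"rcr" is already a full path in the trie; only an end-marker is added.
No new nodes are needed: 0.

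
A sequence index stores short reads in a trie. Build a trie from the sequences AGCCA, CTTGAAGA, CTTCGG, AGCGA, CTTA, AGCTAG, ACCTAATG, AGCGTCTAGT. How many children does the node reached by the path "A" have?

2

The children of the "A" node are the distinct next characters among strings starting with "A".
Characters that immediately follow "A" among the stored strings: {C, G}.
That node has 2 child edges.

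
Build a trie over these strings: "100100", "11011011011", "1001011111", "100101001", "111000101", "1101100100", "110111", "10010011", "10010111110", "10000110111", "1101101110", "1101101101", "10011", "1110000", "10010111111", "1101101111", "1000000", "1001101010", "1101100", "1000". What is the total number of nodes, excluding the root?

Trace insertions, counting only characters that open a new branch:
  "100100" → 6 new (1, 0, 0, 1, 0, 0)
  "11011011011" → prefix "1" already present; 10 new (1, 0, 1, 1, 0, 1, 1, 0, 1, 1)
  "1001011111" → prefix "10010" already present; 5 new (1, 1, 1, 1, 1)
  "100101001" → prefix "100101" already present; 3 new (0, 0, 1)
  "111000101" → prefix "11" already present; 7 new (1, 0, 0, 0, 1, 0, 1)
  "1101100100" → prefix "110110" already present; 4 new (0, 1, 0, 0)
  "110111" → prefix "11011" already present; 1 new (1)
  "10010011" → prefix "100100" already present; 2 new (1, 1)
  "10010111110" → prefix "1001011111" already present; 1 new (0)
  "10000110111" → prefix "100" already present; 8 new (0, 0, 1, 1, 0, 1, 1, 1)
  "1101101110" → prefix "11011011" already present; 2 new (1, 0)
  "1101101101" → prefix "1101101101" already present; 0 new (none)
  "10011" → prefix "1001" already present; 1 new (1)
  "1110000" → prefix "111000" already present; 1 new (0)
  "10010111111" → prefix "1001011111" already present; 1 new (1)
  "1101101111" → prefix "110110111" already present; 1 new (1)
  "1000000" → prefix "10000" already present; 2 new (0, 0)
  "1001101010" → prefix "10011" already present; 5 new (0, 1, 0, 1, 0)
  "1101100" → prefix "1101100" already present; 0 new (none)
  "1000" → prefix "1000" already present; 0 new (none)
Total nodes = 6 + 10 + 5 + 3 + 7 + 4 + 1 + 2 + 1 + 8 + 2 + 0 + 1 + 1 + 1 + 1 + 2 + 5 + 0 + 0 = 60

60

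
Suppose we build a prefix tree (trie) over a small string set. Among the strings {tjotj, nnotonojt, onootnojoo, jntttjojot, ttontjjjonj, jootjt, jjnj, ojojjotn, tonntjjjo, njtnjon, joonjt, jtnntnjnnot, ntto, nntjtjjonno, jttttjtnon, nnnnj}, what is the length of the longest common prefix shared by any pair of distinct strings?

The deepest shared node is where two words last agree before diverging.
"joonjt" and "jootjt" agree on "joo" (3 characters) before diverging; nothing deeper is shared.
Longest shared-prefix length: 3

3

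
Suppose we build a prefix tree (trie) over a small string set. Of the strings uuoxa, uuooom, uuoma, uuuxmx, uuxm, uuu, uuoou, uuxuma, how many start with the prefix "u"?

8

Filter for entries beginning with "u":
Matches: "uuoma", "uuooom", "uuoou", "uuoxa", "uuu", "uuuxmx", "uuxm", "uuxuma"
Count: 8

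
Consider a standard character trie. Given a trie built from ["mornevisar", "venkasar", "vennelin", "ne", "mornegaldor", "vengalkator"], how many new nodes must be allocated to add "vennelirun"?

3

Walking "vennelirun" from the root, the first 7 characters ("venneli") follow existing edges; "r" is the first miss.
Each of the 3 remaining characters creates one node.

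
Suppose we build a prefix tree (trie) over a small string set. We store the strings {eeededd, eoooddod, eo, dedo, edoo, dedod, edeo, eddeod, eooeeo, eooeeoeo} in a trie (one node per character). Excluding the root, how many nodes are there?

33

Trie structure (* marks end of a word):
(root)
├─ d
│  └─ e
│     └─ d
│        └─ o *
│           └─ d *
└─ e
   ├─ d
   │  ├─ d
   │  │  └─ e
   │  │     └─ o
   │  │        └─ d *
   │  ├─ e
   │  │  └─ o *
   │  └─ o
   │     └─ o *
   ├─ e
   │  └─ e
   │     └─ d
   │        └─ e
   │           └─ d
   │              └─ d *
   └─ o *
      └─ o
         ├─ e
         │  └─ e
         │     └─ o *
         │        └─ e
         │           └─ o *
         └─ o
            └─ d
               └─ d
                  └─ o
                     └─ d *
Counting every labelled node above: 33.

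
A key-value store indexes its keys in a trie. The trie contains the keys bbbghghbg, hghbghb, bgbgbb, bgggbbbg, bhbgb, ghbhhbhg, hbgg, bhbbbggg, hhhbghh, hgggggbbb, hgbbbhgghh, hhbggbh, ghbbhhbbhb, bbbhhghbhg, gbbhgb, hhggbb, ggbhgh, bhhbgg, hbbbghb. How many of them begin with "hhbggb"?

1

Walk to "hhbggb"; the words in its subtree are exactly those with that prefix.
Words under "hhbggb": hhbggbh
Count: 1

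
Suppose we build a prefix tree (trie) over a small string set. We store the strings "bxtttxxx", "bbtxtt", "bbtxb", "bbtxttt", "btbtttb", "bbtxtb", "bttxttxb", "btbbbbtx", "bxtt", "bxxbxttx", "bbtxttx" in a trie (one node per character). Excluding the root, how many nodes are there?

40

Trace insertions, counting only characters that open a new branch:
  "bxtttxxx" → 8 new (b, x, t, t, t, x, x, x)
  "bbtxtt" → prefix "b" already present; 5 new (b, t, x, t, t)
  "bbtxb" → prefix "bbtx" already present; 1 new (b)
  "bbtxttt" → prefix "bbtxtt" already present; 1 new (t)
  "btbtttb" → prefix "b" already present; 6 new (t, b, t, t, t, b)
  "bbtxtb" → prefix "bbtxt" already present; 1 new (b)
  "bttxttxb" → prefix "bt" already present; 6 new (t, x, t, t, x, b)
  "btbbbbtx" → prefix "btb" already present; 5 new (b, b, b, t, x)
  "bxtt" → prefix "bxtt" already present; 0 new (none)
  "bxxbxttx" → prefix "bx" already present; 6 new (x, b, x, t, t, x)
  "bbtxttx" → prefix "bbtxtt" already present; 1 new (x)
Total nodes = 8 + 5 + 1 + 1 + 6 + 1 + 6 + 5 + 0 + 6 + 1 = 40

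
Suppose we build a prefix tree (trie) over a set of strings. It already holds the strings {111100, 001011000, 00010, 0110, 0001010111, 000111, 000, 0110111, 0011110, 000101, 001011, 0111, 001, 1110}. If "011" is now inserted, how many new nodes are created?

Every character of "011" already lies on an existing path (it is a prefix of some stored word).
No new nodes are needed: 0.

0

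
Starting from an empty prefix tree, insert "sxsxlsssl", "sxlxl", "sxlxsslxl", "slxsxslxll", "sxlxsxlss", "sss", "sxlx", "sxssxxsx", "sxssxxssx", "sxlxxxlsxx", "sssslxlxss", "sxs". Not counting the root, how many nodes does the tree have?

52

Trace insertions, counting only characters that open a new branch:
  "sxsxlsssl" → 9 new (s, x, s, x, l, s, s, s, l)
  "sxlxl" → prefix "sx" already present; 3 new (l, x, l)
  "sxlxsslxl" → prefix "sxlx" already present; 5 new (s, s, l, x, l)
  "slxsxslxll" → prefix "s" already present; 9 new (l, x, s, x, s, l, x, l, l)
  "sxlxsxlss" → prefix "sxlxs" already present; 4 new (x, l, s, s)
  "sss" → prefix "s" already present; 2 new (s, s)
  "sxlx" → prefix "sxlx" already present; 0 new (none)
  "sxssxxsx" → prefix "sxs" already present; 5 new (s, x, x, s, x)
  "sxssxxssx" → prefix "sxssxxs" already present; 2 new (s, x)
  "sxlxxxlsxx" → prefix "sxlx" already present; 6 new (x, x, l, s, x, x)
  "sssslxlxss" → prefix "sss" already present; 7 new (s, l, x, l, x, s, s)
  "sxs" → prefix "sxs" already present; 0 new (none)
Total nodes = 9 + 3 + 5 + 9 + 4 + 2 + 0 + 5 + 2 + 6 + 7 + 0 = 52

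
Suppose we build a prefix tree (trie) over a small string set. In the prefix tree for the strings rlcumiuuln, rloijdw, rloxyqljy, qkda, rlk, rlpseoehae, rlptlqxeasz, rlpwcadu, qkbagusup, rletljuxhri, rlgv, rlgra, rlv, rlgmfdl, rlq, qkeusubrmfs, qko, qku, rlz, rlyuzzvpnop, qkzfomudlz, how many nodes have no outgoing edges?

Leaves are exactly the stored words that no other stored word extends.
Those words: "qkbagusup", "qkda", "qkeusubrmfs", "qko", "qku", "qkzfomudlz", "rlcumiuuln", "rletljuxhri", "rlgmfdl", "rlgra", "rlgv", "rlk", "rloijdw", "rloxyqljy", "rlpseoehae", "rlptlqxeasz", "rlpwcadu", "rlq", "rlv", "rlyuzzvpnop", "rlz"
Leaf count: 21

21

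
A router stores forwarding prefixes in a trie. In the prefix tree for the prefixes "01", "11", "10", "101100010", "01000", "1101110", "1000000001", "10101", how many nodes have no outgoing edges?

A leaf is a node with no children — equivalently, the end of a word that is not a proper prefix of any other stored word.
Those words: "01000", "1000000001", "10101", "101100010", "1101110"
Leaf count: 5

5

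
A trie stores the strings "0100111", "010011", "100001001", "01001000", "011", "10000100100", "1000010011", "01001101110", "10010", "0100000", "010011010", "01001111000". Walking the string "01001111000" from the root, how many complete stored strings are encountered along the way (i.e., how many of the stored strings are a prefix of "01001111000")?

Check each prefix of "01001111000" against the stored set — each match is an end-marker on the path.
Prefixes of the query that are stored words: "010011", "0100111", "01001111000"
Count: 3

3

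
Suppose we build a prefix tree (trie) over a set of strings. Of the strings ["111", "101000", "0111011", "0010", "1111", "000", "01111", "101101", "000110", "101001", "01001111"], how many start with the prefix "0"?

Filter for entries beginning with "0":
Words under "0": 000, 000110, 0010, 01001111, 0111011, 01111
Count: 6

6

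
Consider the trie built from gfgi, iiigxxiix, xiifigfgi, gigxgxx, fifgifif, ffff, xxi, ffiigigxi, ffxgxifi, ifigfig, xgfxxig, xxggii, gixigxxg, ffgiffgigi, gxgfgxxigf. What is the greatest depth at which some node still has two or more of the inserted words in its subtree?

The deepest shared node is where two words last agree before diverging.
"ffff" and "ffgiffgigi" agree on "ff" (2 characters) before diverging; nothing deeper is shared.
Longest shared-prefix length: 2

2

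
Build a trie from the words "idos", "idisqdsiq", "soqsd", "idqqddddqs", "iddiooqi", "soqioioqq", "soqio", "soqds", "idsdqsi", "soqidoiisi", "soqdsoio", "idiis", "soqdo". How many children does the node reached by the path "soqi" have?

Walk "soqi" from the root, arriving at one node.
Distinct next characters after "soqi": d, o.
That node has 2 child edges.

2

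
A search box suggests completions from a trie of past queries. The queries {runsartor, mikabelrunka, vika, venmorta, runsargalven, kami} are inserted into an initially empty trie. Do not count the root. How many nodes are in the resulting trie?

42

For each word, the new-node count is its length minus the longest prefix already in the trie:
  "runsartor" → 9 new (r, u, n, s, a, r, t, o, r)
  "mikabelrunka" → 12 new (m, i, k, a, b, e, l, r, u, n, k, a)
  "vika" → 4 new (v, i, k, a)
  "venmorta" → prefix "v" already present; 7 new (e, n, m, o, r, t, a)
  "runsargalven" → prefix "runsar" already present; 6 new (g, a, l, v, e, n)
  "kami" → 4 new (k, a, m, i)
Total nodes = 9 + 12 + 4 + 7 + 6 + 4 = 42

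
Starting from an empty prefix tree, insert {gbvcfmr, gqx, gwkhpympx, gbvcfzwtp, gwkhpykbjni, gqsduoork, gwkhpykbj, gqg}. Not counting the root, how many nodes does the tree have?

34

Trace insertions, counting only characters that open a new branch:
  "gbvcfmr" → 7 new (g, b, v, c, f, m, r)
  "gqx" → prefix "g" already present; 2 new (q, x)
  "gwkhpympx" → prefix "g" already present; 8 new (w, k, h, p, y, m, p, x)
  "gbvcfzwtp" → prefix "gbvcf" already present; 4 new (z, w, t, p)
  "gwkhpykbjni" → prefix "gwkhpy" already present; 5 new (k, b, j, n, i)
  "gqsduoork" → prefix "gq" already present; 7 new (s, d, u, o, o, r, k)
  "gwkhpykbj" → prefix "gwkhpykbj" already present; 0 new (none)
  "gqg" → prefix "gq" already present; 1 new (g)
Total nodes = 7 + 2 + 8 + 4 + 5 + 7 + 0 + 1 = 34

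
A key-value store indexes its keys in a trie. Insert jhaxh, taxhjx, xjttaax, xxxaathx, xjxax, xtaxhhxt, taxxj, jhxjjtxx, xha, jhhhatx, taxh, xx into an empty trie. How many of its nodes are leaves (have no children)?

10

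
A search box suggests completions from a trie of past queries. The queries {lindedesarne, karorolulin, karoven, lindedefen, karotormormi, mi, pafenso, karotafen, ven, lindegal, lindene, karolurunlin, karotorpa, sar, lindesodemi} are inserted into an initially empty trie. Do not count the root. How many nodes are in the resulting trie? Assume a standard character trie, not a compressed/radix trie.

Insert word by word; a character creates a node only if that edge doesn't already exist:
  "lindedesarne" → 12 new (l, i, n, d, e, d, e, s, a, r, n, e)
  "karorolulin" → 11 new (k, a, r, o, r, o, l, u, l, i, n)
  "karoven" → prefix "karo" already present; 3 new (v, e, n)
  "lindedefen" → prefix "lindede" already present; 3 new (f, e, n)
  "karotormormi" → prefix "karo" already present; 8 new (t, o, r, m, o, r, m, i)
  "mi" → 2 new (m, i)
  "pafenso" → 7 new (p, a, f, e, n, s, o)
  "karotafen" → prefix "karot" already present; 4 new (a, f, e, n)
  "ven" → 3 new (v, e, n)
  "lindegal" → prefix "linde" already present; 3 new (g, a, l)
  "lindene" → prefix "linde" already present; 2 new (n, e)
  "karolurunlin" → prefix "karo" already present; 8 new (l, u, r, u, n, l, i, n)
  "karotorpa" → prefix "karotor" already present; 2 new (p, a)
  "sar" → 3 new (s, a, r)
  "lindesodemi" → prefix "linde" already present; 6 new (s, o, d, e, m, i)
Total nodes = 12 + 11 + 3 + 3 + 8 + 2 + 7 + 4 + 3 + 3 + 2 + 8 + 2 + 3 + 6 = 77

77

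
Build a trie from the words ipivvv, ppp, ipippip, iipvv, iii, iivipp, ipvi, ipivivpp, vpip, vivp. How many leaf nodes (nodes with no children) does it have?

A leaf is a node with no children — equivalently, the end of a word that is not a proper prefix of any other stored word.
Those words: "iii", "iipvv", "iivipp", "ipippip", "ipivivpp", "ipivvv", "ipvi", "ppp", "vivp", "vpip"
Leaf count: 10

10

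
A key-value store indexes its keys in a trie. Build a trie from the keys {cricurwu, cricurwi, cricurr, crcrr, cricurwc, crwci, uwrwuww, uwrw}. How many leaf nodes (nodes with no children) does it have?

7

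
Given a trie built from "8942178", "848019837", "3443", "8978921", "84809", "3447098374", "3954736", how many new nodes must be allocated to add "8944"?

1

Walking "8944" from the root, the first 3 characters ("894") follow existing edges; "4" is the first miss.
So 4 − 3 = 1 new nodes.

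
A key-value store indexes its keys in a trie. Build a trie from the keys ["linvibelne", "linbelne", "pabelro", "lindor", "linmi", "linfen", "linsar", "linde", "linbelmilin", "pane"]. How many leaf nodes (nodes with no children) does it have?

10

A leaf is a node with no children — equivalently, the end of a word that is not a proper prefix of any other stored word.
Those words: "linbelmilin", "linbelne", "linde", "lindor", "linfen", "linmi", "linsar", "linvibelne", "pabelro", "pane"
Leaf count: 10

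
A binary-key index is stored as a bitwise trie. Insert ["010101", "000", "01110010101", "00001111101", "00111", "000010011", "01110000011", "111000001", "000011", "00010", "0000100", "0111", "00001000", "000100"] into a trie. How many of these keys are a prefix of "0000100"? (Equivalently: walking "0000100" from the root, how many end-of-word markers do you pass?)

2

Check each prefix of "0000100" against the stored set — each match is an end-marker on the path.
Prefixes of the query that are stored words: "000", "0000100"
Count: 2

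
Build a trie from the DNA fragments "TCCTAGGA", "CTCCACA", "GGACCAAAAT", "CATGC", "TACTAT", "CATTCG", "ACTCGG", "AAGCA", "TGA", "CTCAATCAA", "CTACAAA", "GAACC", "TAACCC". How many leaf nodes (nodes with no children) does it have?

13

Leaves are exactly the stored words that no other stored word extends.
Those words: "AAGCA", "ACTCGG", "CATGC", "CATTCG", "CTACAAA", "CTCAATCAA", "CTCCACA", "GAACC", "GGACCAAAAT", "TAACCC", "TACTAT", "TCCTAGGA", "TGA"
Leaf count: 13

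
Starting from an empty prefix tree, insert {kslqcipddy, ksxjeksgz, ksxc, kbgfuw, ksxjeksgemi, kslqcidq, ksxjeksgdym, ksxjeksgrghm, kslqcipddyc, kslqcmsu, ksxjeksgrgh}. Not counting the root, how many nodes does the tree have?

39

Count nodes per top-level branch (shared prefixes stored once):
  'k'-branch (kbgfuw, kslqcidq, kslqcipddy, kslqcipddyc, kslqcmsu, ksxc, ksxjeksgdym, ksxjeksgemi, ksxjeksgrgh, ksxjeksgrghm, ksxjeksgz): 39 nodes
Sum: 39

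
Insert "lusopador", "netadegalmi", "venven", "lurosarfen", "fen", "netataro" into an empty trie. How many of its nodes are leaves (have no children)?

Leaves are exactly the stored words that no other stored word extends.
Those words: "fen", "lurosarfen", "lusopador", "netadegalmi", "netataro", "venven"
Leaf count: 6

6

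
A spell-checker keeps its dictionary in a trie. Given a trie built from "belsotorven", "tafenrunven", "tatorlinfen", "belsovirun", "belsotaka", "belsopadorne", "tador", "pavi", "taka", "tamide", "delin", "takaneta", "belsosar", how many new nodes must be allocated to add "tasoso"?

Walking "tasoso" from the root, the first 2 characters ("ta") follow existing edges; "s" is the first miss.
New nodes needed: |"tasoso"| − 2 = 6 − 2 = 4.

4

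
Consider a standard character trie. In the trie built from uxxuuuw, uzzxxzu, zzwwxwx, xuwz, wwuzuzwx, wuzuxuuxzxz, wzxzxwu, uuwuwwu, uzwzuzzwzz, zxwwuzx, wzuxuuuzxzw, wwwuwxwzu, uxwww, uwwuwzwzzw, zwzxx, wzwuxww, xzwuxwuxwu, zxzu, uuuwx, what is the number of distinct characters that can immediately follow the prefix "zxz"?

1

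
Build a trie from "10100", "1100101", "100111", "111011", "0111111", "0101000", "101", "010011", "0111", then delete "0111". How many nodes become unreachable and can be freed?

0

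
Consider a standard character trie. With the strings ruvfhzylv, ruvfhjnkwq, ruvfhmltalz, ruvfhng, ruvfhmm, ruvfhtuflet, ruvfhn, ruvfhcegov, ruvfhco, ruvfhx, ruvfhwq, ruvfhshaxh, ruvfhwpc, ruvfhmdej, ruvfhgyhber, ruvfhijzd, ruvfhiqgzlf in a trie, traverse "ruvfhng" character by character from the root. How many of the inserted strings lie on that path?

2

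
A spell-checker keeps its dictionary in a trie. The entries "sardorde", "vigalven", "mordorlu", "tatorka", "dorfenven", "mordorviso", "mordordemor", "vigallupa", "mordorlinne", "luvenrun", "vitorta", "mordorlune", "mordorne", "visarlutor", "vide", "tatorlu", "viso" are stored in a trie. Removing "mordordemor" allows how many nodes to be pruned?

5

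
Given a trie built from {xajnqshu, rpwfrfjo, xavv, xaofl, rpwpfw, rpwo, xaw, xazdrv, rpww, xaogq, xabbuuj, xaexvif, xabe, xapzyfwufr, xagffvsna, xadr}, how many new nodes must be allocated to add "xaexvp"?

1

Walking "xaexvp" from the root, the first 5 characters ("xaexv") follow existing edges; "p" is the first miss.
New nodes needed: |"xaexvp"| − 5 = 6 − 5 = 1.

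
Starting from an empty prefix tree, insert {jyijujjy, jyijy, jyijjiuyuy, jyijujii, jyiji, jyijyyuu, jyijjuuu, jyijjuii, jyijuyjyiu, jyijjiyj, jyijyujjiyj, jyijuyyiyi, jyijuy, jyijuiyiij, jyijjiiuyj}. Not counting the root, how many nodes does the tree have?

52

Insert word by word; a character creates a node only if that edge doesn't already exist:
  "jyijujjy" → 8 new (j, y, i, j, u, j, j, y)
  "jyijy" → prefix "jyij" already present; 1 new (y)
  "jyijjiuyuy" → prefix "jyij" already present; 6 new (j, i, u, y, u, y)
  "jyijujii" → prefix "jyijuj" already present; 2 new (i, i)
  "jyiji" → prefix "jyij" already present; 1 new (i)
  "jyijyyuu" → prefix "jyijy" already present; 3 new (y, u, u)
  "jyijjuuu" → prefix "jyijj" already present; 3 new (u, u, u)
  "jyijjuii" → prefix "jyijju" already present; 2 new (i, i)
  "jyijuyjyiu" → prefix "jyiju" already present; 5 new (y, j, y, i, u)
  "jyijjiyj" → prefix "jyijji" already present; 2 new (y, j)
  "jyijyujjiyj" → prefix "jyijy" already present; 6 new (u, j, j, i, y, j)
  "jyijuyyiyi" → prefix "jyijuy" already present; 4 new (y, i, y, i)
  "jyijuy" → prefix "jyijuy" already present; 0 new (none)
  "jyijuiyiij" → prefix "jyiju" already present; 5 new (i, y, i, i, j)
  "jyijjiiuyj" → prefix "jyijji" already present; 4 new (i, u, y, j)
Total nodes = 8 + 1 + 6 + 2 + 1 + 3 + 3 + 2 + 5 + 2 + 6 + 4 + 0 + 5 + 4 = 52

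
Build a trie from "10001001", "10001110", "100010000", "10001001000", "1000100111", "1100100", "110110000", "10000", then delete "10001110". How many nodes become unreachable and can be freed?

3

After clearing the end-marker at "10001110", prune upward until reaching a node still needed by another word.
The suffix "110" (3 nodes) is used only by "10001110"; the node for "10001" still has the child "0", so pruning stops there.
Nodes removed: 3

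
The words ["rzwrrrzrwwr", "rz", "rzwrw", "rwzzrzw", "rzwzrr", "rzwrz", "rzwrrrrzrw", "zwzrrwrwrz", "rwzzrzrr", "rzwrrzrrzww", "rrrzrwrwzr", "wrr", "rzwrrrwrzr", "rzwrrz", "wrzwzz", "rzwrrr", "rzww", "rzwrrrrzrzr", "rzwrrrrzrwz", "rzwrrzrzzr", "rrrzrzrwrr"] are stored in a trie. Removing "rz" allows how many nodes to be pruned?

0

A node on "rz"'s path can go only if nothing else ends at it or branches off below it.
Every node on "rz" is still needed (e.g. by "rzwrrrzrwwr"), so nothing is freed.
Nodes removed: 0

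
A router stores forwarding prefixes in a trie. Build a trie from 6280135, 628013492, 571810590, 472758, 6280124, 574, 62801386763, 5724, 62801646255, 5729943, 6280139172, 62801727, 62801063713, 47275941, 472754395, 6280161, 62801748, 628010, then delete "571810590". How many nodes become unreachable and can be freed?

Walk "571810590" from the leaf back toward the root, removing each node that no remaining word uses.
The suffix "1810590" (7 nodes) is used only by "571810590"; the node for "57" still has the child "4", so pruning stops there.
Nodes removed: 7

7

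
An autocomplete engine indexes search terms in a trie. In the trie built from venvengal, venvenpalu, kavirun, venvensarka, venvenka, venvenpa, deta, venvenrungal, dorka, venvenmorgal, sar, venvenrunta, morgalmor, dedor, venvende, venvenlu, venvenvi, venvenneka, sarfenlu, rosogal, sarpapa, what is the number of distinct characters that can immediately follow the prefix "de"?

Follow the path "de" to its node, then look at its outgoing edges.
Characters that immediately follow "de" among the stored strings: {d, t}.
That node has 2 child edges.

2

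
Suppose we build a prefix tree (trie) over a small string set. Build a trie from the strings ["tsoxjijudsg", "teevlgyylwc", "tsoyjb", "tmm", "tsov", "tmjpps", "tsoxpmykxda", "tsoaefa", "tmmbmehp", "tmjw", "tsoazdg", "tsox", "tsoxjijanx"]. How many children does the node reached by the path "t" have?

3

Follow the path "t" to its node, then look at its outgoing edges.
Distinct next characters after "t": e, m, s.
That node has 3 child edges.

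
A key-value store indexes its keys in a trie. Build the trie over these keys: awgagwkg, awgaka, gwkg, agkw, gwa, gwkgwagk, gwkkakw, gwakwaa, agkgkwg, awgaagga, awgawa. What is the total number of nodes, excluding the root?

Trie structure (* marks end of a word):
(root)
├─ a
│  ├─ g
│  │  └─ k
│  │     ├─ g
│  │     │  └─ k
│  │     │     └─ w
│  │     │        └─ g *
│  │     └─ w *
│  └─ w
│     └─ g
│        └─ a
│           ├─ a
│           │  └─ g
│           │     └─ g
│           │        └─ a *
│           ├─ g
│           │  └─ w
│           │     └─ k
│           │        └─ g *
│           ├─ k
│           │  └─ a *
│           └─ w
│              └─ a *
└─ g
   └─ w
      ├─ a *
      │  └─ k
      │     └─ w
      │        └─ a
      │           └─ a *
      └─ k
         ├─ g *
         │  └─ w
         │     └─ a
         │        └─ g
         │           └─ k *
         └─ k
            └─ a
               └─ k
                  └─ w *
Counting every labelled node above: 40.

40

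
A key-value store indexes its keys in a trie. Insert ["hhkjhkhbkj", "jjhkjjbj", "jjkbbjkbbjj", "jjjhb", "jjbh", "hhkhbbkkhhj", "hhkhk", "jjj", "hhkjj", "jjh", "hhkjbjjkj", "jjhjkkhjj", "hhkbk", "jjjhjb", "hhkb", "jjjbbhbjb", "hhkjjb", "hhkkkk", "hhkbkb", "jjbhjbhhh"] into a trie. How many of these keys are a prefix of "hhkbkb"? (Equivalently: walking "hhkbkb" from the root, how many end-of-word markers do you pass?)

3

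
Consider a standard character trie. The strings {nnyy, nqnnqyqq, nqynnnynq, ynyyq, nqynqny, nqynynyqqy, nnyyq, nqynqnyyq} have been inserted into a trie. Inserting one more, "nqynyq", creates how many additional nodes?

1

The longest prefix of "nqynyq" already in the trie is "nqyny" (length 5).
New nodes needed: |"nqynyq"| − 5 = 6 − 5 = 1.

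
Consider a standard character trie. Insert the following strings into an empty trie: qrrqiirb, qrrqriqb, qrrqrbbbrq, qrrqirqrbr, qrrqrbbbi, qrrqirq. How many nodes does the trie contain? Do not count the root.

23

Trie structure (* marks end of a word):
(root)
└─ q
   └─ r
      └─ r
         └─ q
            ├─ i
            │  ├─ i
            │  │  └─ r
            │  │     └─ b *
            │  └─ r
            │     └─ q *
            │        └─ r
            │           └─ b
            │              └─ r *
            └─ r
               ├─ b
               │  └─ b
               │     └─ b
               │        ├─ i *
               │        └─ r
               │           └─ q *
               └─ i
                  └─ q
                     └─ b *
Counting every labelled node above: 23.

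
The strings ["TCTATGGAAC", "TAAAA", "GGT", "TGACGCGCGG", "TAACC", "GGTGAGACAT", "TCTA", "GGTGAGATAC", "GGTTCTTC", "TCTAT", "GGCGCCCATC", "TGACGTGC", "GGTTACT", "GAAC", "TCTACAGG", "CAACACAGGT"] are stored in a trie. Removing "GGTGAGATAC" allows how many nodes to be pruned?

3

Walk "GGTGAGATAC" from the leaf back toward the root, removing each node that no remaining word uses.
The suffix "TAC" (3 nodes) is used only by "GGTGAGATAC"; the node for "GGTGAGA" still has the child "C", so pruning stops there.
Nodes removed: 3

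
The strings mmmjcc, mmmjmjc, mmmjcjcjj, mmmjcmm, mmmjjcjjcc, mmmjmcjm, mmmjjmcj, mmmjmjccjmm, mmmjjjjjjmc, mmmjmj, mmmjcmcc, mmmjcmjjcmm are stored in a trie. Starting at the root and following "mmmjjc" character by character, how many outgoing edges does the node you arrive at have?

1

The children of the "mmmjjc" node are the distinct next characters among strings starting with "mmmjjc".
Distinct next characters after "mmmjjc": j.
That node has 1 child edge.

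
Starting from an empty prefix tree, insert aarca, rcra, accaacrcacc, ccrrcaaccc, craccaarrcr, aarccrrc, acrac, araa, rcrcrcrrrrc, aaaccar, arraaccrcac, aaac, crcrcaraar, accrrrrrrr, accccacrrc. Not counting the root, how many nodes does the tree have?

93

Count nodes per top-level branch (shared prefixes stored once):
  'a'-branch (aaac, aaaccar, aarca, aarccrrc, accaacrcacc, accccacrrc, accrrrrrrr, acrac, araa, arraaccrcac): 53 nodes
  'c'-branch (ccrrcaaccc, craccaarrcr, crcrcaraar): 28 nodes
  'r'-branch (rcra, rcrcrcrrrrc): 12 nodes
Sum: 93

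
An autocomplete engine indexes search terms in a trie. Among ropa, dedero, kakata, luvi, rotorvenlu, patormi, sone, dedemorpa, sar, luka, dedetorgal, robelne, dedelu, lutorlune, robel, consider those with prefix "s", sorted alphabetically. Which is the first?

Words with prefix "s", in lexicographic order: "sar", "sone"
Position 1: sar

sar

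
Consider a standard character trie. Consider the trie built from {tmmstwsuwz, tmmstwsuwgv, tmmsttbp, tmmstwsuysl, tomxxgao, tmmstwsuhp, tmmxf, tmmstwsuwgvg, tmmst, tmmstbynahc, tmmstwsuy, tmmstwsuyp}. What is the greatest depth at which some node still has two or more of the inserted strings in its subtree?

Look for the deepest trie node that still has at least two words in its subtree.
"tmmstwsuwgv" and "tmmstwsuwgvg" agree on "tmmstwsuwgv" (11 characters) before diverging; nothing deeper is shared.
Longest shared-prefix length: 11

11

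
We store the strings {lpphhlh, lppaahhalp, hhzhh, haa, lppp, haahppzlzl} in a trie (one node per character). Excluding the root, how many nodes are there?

Trie structure (* marks end of a word):
(root)
├─ h
│  ├─ a
│  │  └─ a *
│  │     └─ h
│  │        └─ p
│  │           └─ p
│  │              └─ z
│  │                 └─ l
│  │                    └─ z
│  │                       └─ l *
│  └─ h
│     └─ z
│        └─ h
│           └─ h *
└─ l
   └─ p
      └─ p
         ├─ a
         │  └─ a
         │     └─ h
         │        └─ h
         │           └─ a
         │              └─ l
         │                 └─ p *
         ├─ h
         │  └─ h
         │     └─ l
         │        └─ h *
         └─ p *
Counting every labelled node above: 29.

29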